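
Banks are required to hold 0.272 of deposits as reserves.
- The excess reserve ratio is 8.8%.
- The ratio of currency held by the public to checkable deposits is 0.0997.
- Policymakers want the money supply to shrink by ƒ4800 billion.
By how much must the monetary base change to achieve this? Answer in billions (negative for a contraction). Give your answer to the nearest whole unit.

-2007 billion

The money multiplier is m = (1 + c) / (rr + e + c) = (1 + 0.0997) / (0.272 + 0.088 + 0.0997) ≈ 2.39221.
ΔMB = ΔM / m = (−4800) / 2.39221 ≈ -2006.5128 billion.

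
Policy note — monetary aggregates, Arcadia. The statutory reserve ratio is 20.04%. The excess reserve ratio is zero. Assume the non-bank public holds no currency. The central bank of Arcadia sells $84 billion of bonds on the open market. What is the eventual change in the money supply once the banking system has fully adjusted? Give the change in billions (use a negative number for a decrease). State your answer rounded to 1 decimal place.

-419.2 billion

The simple money multiplier is m = 1/rr = 1/0.2004 ≈ 4.99.
An open-market sale reduces the monetary base by 84 billion, so ΔM = m × ΔMB = 4.99 × (−84) = -419.16 billion.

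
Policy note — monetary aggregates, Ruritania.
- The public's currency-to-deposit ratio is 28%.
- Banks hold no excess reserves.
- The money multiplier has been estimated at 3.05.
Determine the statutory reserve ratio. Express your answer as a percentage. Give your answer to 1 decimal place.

14.0%

Using m = 3.05. Since m = (1 + c)/(c + rr + e), the denominator satisfies c + rr + e = (1 + c)/m = (1 + 0.28) / 3.05 ≈ 0.419672.
With c = 0.28 and e = 0, the statutory reserve ratio is 0.419672 − 0.28 − 0 = 0.139672.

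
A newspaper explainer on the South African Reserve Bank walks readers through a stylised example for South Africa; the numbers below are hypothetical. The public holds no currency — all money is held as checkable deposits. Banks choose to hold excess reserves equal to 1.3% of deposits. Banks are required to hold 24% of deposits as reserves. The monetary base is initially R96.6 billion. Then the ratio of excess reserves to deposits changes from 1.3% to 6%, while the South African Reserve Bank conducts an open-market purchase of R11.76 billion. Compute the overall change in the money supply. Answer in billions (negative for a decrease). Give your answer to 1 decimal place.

-20.6 billion

Before: m₁ = 1 / (0.24 + 0.013) ≈ 3.95257, MB₁ = 96.6, so M₁ = 3.95257 × 96.6 ≈ 381.8183 billion.
After: m₂ = 1 / (0.24 + 0.06) ≈ 3.33333, MB₂ = 96.6 + 11.76 = 108.36, so M₂ = 3.33333 × 108.36 ≈ 361.1996 billion.
ΔM = M₂ − M₁ = 361.1996 − 381.8183 = -20.6187 billion.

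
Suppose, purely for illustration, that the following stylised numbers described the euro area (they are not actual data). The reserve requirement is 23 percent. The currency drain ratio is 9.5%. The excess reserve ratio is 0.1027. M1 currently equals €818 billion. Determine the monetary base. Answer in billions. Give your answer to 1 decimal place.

The money multiplier is m = (1 + c) / (rr + e + c) = (1 + 0.095) / (0.23 + 0.1027 + 0.095) ≈ 2.56021.
MB = M / m = 818 / 2.56021 ≈ 319.505 billion.

€319.5 billion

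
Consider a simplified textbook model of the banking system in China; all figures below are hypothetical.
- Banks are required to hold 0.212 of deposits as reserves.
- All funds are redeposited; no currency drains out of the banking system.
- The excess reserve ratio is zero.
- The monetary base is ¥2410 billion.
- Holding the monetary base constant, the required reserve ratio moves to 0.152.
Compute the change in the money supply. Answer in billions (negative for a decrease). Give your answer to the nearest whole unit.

Initially m₁ = 1 / (0.212) ≈ 4.71698, so M₁ = 4.71698 × 2410 = 11367.9218 billion.
After the change m₂ = 1 / (0.152) ≈ 6.57895, so M₂ = 6.57895 × 2410 = 15855.2695 billion.
ΔM = M₂ − M₁ = 15855.2695 − 11367.9218 = 4487.3477 billion.

¥4487 billion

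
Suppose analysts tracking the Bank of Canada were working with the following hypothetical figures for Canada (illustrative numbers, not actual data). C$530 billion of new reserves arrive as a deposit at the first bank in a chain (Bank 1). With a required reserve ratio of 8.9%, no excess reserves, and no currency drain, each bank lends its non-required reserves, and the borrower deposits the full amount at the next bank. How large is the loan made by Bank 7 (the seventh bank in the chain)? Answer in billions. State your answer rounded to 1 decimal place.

Each bank lends a fraction (1 − rr) = 0.9110 of the deposit it receives, so Bank 7 receives 530·0.9110^6 and lends 530·0.9110^7 ≈ 275.9971 billion.

C$276.0 billion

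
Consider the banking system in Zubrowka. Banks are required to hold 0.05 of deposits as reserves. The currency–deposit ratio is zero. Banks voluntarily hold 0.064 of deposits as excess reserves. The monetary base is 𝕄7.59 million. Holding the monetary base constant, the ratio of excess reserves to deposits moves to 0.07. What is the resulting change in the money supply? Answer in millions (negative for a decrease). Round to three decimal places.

Initially m₁ = 1 / (0.05 + 0.064) ≈ 8.77193, so M₁ = 8.77193 × 7.59 ≈ 66.5789 million.
After the change m₂ = 1 / (0.05 + 0.07) ≈ 8.33333, so M₂ = 8.33333 × 7.59 ≈ 63.25 million.
ΔM = M₂ − M₁ = 63.25 − 66.5789 = -3.3289 million.

-3.329 million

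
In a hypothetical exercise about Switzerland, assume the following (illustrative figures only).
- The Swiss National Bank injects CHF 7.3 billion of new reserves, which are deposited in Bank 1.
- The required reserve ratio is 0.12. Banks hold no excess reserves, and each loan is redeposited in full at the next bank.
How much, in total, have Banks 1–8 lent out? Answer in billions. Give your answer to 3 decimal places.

CHF 34.281 billion

Bank i lends (1 − rr)^i of the original deposit: Bank 1 lends 7.3·0.8800 = 6.4240, Bank 2 lends 7.3·0.8800² ≈ 5.6531, and so on.
Summing a geometric series: total = 7.3·[0.8800·(1 − 0.8800^8) / (1 − 0.8800)] ≈ 34.2809 billion.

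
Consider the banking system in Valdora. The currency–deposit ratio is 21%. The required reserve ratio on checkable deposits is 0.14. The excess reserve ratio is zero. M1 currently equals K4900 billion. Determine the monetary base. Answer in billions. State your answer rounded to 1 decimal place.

The money multiplier is m = (1 + c) / (rr + c) = (1 + 0.21) / (0.14 + 0.21) ≈ 3.457143.
MB = M / m = 4900 / 3.457143 ≈ 1417.3553 billion.

K1417.4 billion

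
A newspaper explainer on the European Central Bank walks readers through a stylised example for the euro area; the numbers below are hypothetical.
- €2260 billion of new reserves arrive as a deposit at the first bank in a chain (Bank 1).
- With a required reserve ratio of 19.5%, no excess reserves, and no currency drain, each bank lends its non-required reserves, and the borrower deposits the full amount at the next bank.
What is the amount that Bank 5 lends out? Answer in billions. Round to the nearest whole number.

€764 billion

Each bank lends a fraction (1 − rr) = 0.8050 of the deposit it receives, so Bank 5 receives 2260·0.8050^4 and lends 2260·0.8050^5 ≈ 763.9903 billion.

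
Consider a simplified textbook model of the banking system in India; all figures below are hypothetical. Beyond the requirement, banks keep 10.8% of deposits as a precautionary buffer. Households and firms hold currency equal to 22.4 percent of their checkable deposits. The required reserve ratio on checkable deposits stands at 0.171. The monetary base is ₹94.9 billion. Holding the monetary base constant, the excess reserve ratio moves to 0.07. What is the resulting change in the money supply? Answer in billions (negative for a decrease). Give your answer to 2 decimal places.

₹18.87 billion

Initially m₁ = (1 + 0.224) / (0.171 + 0.108 + 0.224) ≈ 2.43340, so M₁ = 2.43340 × 94.9 ≈ 230.9297 billion.
After the change m₂ = (1 + 0.224) / (0.171 + 0.07 + 0.224) ≈ 2.63226, so M₂ = 2.63226 × 94.9 ≈ 249.8015 billion.
ΔM = M₂ − M₁ = 249.8015 − 230.9297 = 18.8718 billion.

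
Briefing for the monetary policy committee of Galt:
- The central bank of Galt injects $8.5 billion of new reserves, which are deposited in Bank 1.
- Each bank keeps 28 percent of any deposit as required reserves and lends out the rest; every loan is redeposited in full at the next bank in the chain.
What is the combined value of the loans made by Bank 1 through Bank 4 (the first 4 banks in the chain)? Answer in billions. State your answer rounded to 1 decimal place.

Bank i lends (1 − rr)^i of the original deposit: Bank 1 lends 8.5·0.7200 = 6.1200, Bank 2 lends 8.5·0.7200² = 4.4064, and so on.
Summing a geometric series: total = 8.5·[0.7200·(1 − 0.7200^4) / (1 − 0.7200)] ≈ 15.9833 billion.

$16.0 billion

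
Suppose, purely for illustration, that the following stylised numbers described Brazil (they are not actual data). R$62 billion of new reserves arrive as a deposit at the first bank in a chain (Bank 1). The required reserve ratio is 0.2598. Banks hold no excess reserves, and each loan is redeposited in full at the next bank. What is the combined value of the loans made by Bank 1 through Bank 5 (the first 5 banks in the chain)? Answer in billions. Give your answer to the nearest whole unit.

Bank i lends (1 − rr)^i of the original deposit: Bank 1 lends 62·0.7402 = 45.8924, Bank 2 lends 62·0.7402² ≈ 33.9696, and so on.
Summing a geometric series: total = 62·[0.7402·(1 − 0.7402^5) / (1 − 0.7402)] ≈ 137.3944 billion.

R$137 billion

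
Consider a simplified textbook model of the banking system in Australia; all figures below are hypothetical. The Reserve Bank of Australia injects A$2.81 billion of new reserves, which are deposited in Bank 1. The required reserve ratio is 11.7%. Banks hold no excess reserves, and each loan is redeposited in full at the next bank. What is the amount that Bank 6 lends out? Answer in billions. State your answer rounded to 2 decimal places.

Each bank lends a fraction (1 − rr) = 0.8830 of the deposit it receives, so Bank 6 receives 2.81·0.8830^5 and lends 2.81·0.8830^6 ≈ 1.3319 billion.

A$1.33 billion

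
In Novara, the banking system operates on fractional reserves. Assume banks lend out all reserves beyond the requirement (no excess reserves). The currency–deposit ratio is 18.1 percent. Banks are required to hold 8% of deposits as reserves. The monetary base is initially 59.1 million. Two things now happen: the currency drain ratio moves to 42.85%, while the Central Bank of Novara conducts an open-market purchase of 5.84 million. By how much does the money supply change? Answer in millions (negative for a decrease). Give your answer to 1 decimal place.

-85.0 million

Before: m₁ = (1 + 0.181) / (0.08 + 0.181) ≈ 4.5249, MB₁ = 59.1, so M₁ = 4.5249 × 59.1 ≈ 267.4216 million.
After: m₂ = (1 + 0.4285) / (0.08 + 0.4285) ≈ 2.8092, MB₂ = 59.1 + 5.84 = 64.94, so M₂ = 2.8092 × 64.94 ≈ 182.4294 million.
ΔM = M₂ − M₁ = 182.4294 − 267.4216 = -84.9922 million.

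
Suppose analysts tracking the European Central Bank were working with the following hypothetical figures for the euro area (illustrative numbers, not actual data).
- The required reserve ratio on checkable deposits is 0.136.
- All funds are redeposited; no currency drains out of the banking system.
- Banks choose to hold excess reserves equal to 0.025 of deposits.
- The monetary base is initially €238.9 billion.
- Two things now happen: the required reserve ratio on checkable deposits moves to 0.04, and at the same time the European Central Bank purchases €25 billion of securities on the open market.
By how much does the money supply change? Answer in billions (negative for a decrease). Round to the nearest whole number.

Before: m₁ = 1 / (0.136 + 0.025) ≈ 6.2112, MB₁ = 238.9, so M₁ = 6.2112 × 238.9 ≈ 1483.8557 billion.
After: m₂ = 1 / (0.04 + 0.025) ≈ 15.3846, MB₂ = 238.9 + 25 = 263.9, so M₂ = 15.3846 × 263.9 ≈ 4059.9959 billion.
ΔM = M₂ − M₁ = 4059.9959 − 1483.8557 = 2576.1402 billion.

€2576 billion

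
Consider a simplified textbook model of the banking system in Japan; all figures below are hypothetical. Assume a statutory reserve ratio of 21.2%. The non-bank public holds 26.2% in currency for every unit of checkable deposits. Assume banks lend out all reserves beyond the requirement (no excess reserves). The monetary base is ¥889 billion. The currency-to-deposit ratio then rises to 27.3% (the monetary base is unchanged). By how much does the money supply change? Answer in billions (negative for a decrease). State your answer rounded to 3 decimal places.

-33.520 billion

Initially m₁ = (1 + 0.262) / (0.212 + 0.262) ≈ 2.6624473, so M₁ = 2.6624473 × 889 ≈ 2366.9156 billion.
After the change m₂ = (1 + 0.273) / (0.212 + 0.273) ≈ 2.6247423, so M₂ = 2.6247423 × 889 ≈ 2333.3959 billion.
ΔM = M₂ − M₁ = 2333.3959 − 2366.9156 = -33.5197 billion.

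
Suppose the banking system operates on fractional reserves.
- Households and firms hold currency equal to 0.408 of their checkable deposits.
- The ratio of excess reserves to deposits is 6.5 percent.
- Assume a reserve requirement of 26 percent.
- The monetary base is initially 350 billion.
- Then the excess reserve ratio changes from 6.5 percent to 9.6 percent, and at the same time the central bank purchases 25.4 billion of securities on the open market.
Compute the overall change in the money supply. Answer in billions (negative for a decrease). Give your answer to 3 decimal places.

19.531 billion

Before: m₁ = (1 + 0.408) / (0.26 + 0.065 + 0.408) ≈ 1.9208731, MB₁ = 350, so M₁ = 1.9208731 × 350 ≈ 672.3056 billion.
After: m₂ = (1 + 0.408) / (0.26 + 0.096 + 0.408) ≈ 1.8429319, MB₂ = 350 + 25.4 = 375.4, so M₂ = 1.8429319 × 375.4 ≈ 691.8366 billion.
ΔM = M₂ − M₁ = 691.8366 − 672.3056 = 19.531 billion.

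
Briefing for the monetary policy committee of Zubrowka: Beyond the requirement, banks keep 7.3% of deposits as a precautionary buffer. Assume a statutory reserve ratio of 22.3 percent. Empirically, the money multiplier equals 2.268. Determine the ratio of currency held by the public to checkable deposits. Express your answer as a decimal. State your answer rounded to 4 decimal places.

0.2592

Using m = 2.268. From m = (1 + c)/(c + rr + e), rearranging gives 1 + c = m·(c + rr + e), so c·(1 − m) = m·(rr + e) − 1.
Hence c = [m·(rr + e) − 1]/(1 − m) = [2.268 × (0.223 + 0.073) − 1] / (1 − 2.268) ≈ 0.259205.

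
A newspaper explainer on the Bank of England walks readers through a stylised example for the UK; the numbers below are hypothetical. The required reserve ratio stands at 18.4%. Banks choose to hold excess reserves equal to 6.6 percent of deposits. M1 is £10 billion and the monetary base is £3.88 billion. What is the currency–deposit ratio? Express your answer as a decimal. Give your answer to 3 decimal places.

0.225

Using m = M/MB = 10/3.88 ≈ 2.577320. From m = (1 + c)/(c + rr + e), rearranging gives 1 + c = m·(c + rr + e), so c·(1 − m) = m·(rr + e) − 1.
Hence c = [m·(rr + e) − 1]/(1 − m) = [2.577320 × (0.184 + 0.066) − 1] / (1 − 2.577320) ≈ 0.225490.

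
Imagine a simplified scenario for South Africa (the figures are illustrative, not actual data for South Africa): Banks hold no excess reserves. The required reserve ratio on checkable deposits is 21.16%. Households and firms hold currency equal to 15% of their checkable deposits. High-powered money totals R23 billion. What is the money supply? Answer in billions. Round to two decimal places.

R73.15 billion

The money multiplier is m = (1 + c) / (rr + c) = (1 + 0.15) / (0.2116 + 0.15) ≈ 3.18031.
So M = m × MB = 3.18031 × 23 ≈ 73.1471 billion.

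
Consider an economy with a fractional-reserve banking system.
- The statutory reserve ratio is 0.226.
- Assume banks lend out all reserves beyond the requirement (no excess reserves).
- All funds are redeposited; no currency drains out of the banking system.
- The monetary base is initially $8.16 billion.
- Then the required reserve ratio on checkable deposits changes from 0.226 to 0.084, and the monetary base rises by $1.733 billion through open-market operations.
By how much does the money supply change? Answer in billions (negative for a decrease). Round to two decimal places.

Before: m₁ = 1 / (0.226) ≈ 4.4248, MB₁ = 8.16, so M₁ = 4.4248 × 8.16 ≈ 36.1064 billion.
After: m₂ = 1 / (0.084) ≈ 11.9048, MB₂ = 8.16 + 1.733 = 9.893, so M₂ = 11.9048 × 9.893 ≈ 117.7742 billion.
ΔM = M₂ − M₁ = 117.7742 − 36.1064 = 81.6678 billion.

$81.67 billion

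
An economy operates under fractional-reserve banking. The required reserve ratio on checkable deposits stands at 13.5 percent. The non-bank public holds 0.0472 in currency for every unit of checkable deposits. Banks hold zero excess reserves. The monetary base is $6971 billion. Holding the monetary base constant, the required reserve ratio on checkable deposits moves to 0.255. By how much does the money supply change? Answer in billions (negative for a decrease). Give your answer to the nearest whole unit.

-15910 billion

Initially m₁ = (1 + 0.0472) / (0.135 + 0.0472) ≈ 5.74753, so M₁ = 5.74753 × 6971 ≈ 40066.0316 billion.
After the change m₂ = (1 + 0.0472) / (0.255 + 0.0472) ≈ 3.46525, so M₂ = 3.46525 × 6971 ≈ 24156.2578 billion.
ΔM = M₂ − M₁ = 24156.2578 − 40066.0316 = -15909.7738 billion.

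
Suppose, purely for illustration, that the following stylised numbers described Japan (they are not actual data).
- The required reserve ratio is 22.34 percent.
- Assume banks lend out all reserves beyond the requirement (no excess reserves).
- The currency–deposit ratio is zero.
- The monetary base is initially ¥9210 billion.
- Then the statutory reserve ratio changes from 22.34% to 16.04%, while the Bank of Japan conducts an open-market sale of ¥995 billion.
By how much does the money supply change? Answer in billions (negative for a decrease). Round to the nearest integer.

Before: m₁ = 1 / (0.2234) ≈ 4.47628, MB₁ = 9210, so M₁ = 4.47628 × 9210 = 41226.5388 billion.
After: m₂ = 1 / (0.1604) ≈ 6.23441, MB₂ = 9210 − 995 = 8215, so M₂ = 6.23441 × 8215 ≈ 51215.6781 billion.
ΔM = M₂ − M₁ = 51215.6781 − 41226.5388 = 9989.1393 billion.

¥9989 billion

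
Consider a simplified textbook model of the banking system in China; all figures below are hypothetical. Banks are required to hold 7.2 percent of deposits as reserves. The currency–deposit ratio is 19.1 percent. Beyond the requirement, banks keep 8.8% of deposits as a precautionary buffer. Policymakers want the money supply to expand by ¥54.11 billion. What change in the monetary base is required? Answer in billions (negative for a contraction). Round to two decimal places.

¥15.95 billion

The money multiplier is m = (1 + c) / (rr + e + c) = (1 + 0.191) / (0.072 + 0.088 + 0.191) ≈ 3.39316.
ΔMB = ΔM / m = (+54.11) / 3.39316 ≈ 15.9468 billion.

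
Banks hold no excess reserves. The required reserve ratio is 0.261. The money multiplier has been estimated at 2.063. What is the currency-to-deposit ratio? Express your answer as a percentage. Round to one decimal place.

Using m = 2.063. From m = (1 + c)/(c + rr + e), rearranging gives 1 + c = m·(c + rr + e), so c·(1 − m) = m·(rr + e) − 1.
Hence c = [m·(rr + e) − 1]/(1 − m) = [2.063 × (0.261 + 0) − 1] / (1 − 2.063) ≈ 0.434202.

43.4%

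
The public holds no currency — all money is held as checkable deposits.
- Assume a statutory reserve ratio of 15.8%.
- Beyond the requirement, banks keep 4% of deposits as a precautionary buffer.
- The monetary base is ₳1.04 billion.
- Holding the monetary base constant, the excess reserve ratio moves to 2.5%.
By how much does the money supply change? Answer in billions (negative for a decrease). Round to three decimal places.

Initially m₁ = 1 / (0.158 + 0.04) ≈ 5.05051, so M₁ = 5.05051 × 1.04 ≈ 5.2525 billion.
After the change m₂ = 1 / (0.158 + 0.025) ≈ 5.46448, so M₂ = 5.46448 × 1.04 ≈ 5.6831 billion.
ΔM = M₂ − M₁ = 5.6831 − 5.2525 = 0.4306 billion.

₳0.431 billion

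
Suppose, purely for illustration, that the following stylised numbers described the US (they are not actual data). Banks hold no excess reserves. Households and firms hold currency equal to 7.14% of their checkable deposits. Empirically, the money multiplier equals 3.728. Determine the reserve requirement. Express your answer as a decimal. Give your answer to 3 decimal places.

Using m = 3.728. Since m = (1 + c)/(c + rr + e), the denominator satisfies c + rr + e = (1 + c)/m = (1 + 0.0714) / 3.728 ≈ 0.287393.
With c = 0.0714 and e = 0, the reserve requirement is 0.287393 − 0.0714 − 0 = 0.215993.

0.216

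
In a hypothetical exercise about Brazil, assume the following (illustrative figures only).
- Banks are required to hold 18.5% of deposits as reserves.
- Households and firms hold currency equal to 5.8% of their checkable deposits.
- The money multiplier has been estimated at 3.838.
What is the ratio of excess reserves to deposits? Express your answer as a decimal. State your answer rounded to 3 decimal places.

0.033

Using m = 3.838. Since m = (1 + c)/(c + rr + e), the denominator satisfies c + rr + e = (1 + c)/m = (1 + 0.058) / 3.838 ≈ 0.275664.
With c = 0.058 and rr = 0.185, the ratio of excess reserves to deposits is 0.275664 − 0.058 − 0.185 = 0.032664.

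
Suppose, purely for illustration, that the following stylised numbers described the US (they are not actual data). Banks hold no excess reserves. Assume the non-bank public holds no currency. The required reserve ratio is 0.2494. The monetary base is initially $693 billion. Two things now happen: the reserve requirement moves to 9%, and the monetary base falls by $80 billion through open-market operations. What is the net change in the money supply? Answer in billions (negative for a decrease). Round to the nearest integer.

Before: m₁ = 1 / (0.2494) ≈ 4.0096, MB₁ = 693, so M₁ = 4.0096 × 693 = 2778.6528 billion.
After: m₂ = 1 / (0.09) ≈ 11.1111, MB₂ = 693 − 80 = 613, so M₂ = 11.1111 × 613 = 6811.1043 billion.
ΔM = M₂ − M₁ = 6811.1043 − 2778.6528 = 4032.4515 billion.

$4032 billion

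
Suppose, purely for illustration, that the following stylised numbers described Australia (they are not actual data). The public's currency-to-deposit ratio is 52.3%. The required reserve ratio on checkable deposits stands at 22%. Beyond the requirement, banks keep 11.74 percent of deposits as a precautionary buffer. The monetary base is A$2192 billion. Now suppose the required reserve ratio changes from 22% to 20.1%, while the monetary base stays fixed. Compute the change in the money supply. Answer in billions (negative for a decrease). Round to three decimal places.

Initially m₁ = (1 + 0.523) / (0.22 + 0.1174 + 0.523) ≈ 1.7701069, so M₁ = 1.7701069 × 2192 ≈ 3880.0743 billion.
After the change m₂ = (1 + 0.523) / (0.201 + 0.1174 + 0.523) ≈ 1.8100784, so M₂ = 1.8100784 × 2192 ≈ 3967.6919 billion.
ΔM = M₂ − M₁ = 3967.6919 − 3880.0743 = 87.6176 billion.

A$87.618 billion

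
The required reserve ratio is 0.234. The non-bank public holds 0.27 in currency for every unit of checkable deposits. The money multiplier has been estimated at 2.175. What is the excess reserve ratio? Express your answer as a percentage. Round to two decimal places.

7.99%

Using m = 2.175. Since m = (1 + c)/(c + rr + e), the denominator satisfies c + rr + e = (1 + c)/m = (1 + 0.27) / 2.175 ≈ 0.583908.
With c = 0.27 and rr = 0.234, the excess reserve ratio is 0.583908 − 0.27 − 0.234 = 0.079908.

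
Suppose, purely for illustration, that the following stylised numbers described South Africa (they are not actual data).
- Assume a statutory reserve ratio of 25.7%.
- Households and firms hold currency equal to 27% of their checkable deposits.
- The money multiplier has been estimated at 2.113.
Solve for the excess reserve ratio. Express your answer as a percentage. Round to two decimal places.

Using m = 2.113. Since m = (1 + c)/(c + rr + e), the denominator satisfies c + rr + e = (1 + c)/m = (1 + 0.27) / 2.113 ≈ 0.601041.
With c = 0.27 and rr = 0.257, the excess reserve ratio is 0.601041 − 0.27 − 0.257 = 0.074041.

7.40%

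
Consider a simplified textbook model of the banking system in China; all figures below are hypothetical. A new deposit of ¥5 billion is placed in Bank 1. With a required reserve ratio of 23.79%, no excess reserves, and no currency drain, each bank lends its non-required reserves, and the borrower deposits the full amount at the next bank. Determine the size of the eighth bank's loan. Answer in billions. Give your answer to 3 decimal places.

Each bank lends a fraction (1 − rr) = 0.7621 of the deposit it receives, so Bank 8 receives 5·0.7621^7 and lends 5·0.7621^8 ≈ 0.5689 billion.

¥0.569 billion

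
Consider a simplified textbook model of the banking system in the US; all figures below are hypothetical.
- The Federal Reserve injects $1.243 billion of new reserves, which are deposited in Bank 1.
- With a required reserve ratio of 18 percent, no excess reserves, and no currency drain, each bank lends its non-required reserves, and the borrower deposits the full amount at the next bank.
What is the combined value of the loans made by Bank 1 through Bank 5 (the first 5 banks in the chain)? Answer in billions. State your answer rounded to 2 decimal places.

$3.56 billion

Bank i lends (1 − rr)^i of the original deposit: Bank 1 lends 1.243·0.8200 ≈ 1.0193, Bank 2 lends 1.243·0.8200² ≈ 0.8358, and so on.
Summing a geometric series: total = 1.243·[0.8200·(1 − 0.8200^5) / (1 − 0.8200)] ≈ 3.5632 billion.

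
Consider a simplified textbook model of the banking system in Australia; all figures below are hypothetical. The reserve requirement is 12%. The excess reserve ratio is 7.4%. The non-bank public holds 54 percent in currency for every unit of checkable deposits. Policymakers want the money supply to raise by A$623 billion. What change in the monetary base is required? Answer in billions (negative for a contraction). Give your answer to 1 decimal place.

The money multiplier is m = (1 + c) / (rr + e + c) = (1 + 0.54) / (0.12 + 0.074 + 0.54) ≈ 2.09809.
ΔMB = ΔM / m = (+623) / 2.09809 ≈ 296.9367 billion.

A$296.9 billion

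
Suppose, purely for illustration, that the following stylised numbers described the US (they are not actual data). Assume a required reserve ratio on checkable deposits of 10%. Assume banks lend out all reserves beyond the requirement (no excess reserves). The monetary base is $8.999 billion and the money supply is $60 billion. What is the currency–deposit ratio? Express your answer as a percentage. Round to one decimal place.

5.9%

Using m = M/MB = 60/8.999 ≈ 6.667407. From m = (1 + c)/(c + rr + e), rearranging gives 1 + c = m·(c + rr + e), so c·(1 − m) = m·(rr + e) − 1.
Hence c = [m·(rr + e) − 1]/(1 − m) = [6.667407 × (0.1 + 0) − 1] / (1 − 6.667407) ≈ 0.058803.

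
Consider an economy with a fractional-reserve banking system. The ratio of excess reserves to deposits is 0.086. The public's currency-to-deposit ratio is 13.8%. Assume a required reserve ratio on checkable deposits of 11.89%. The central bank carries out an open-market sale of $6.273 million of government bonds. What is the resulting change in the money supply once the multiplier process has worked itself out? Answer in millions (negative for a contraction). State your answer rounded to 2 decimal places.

The money multiplier is m = (1 + c) / (rr + e + c) = (1 + 0.138) / (0.1189 + 0.086 + 0.138) ≈ 3.3188.
The sale removes 6.273 million of base, so ΔM = m × ΔMB = 3.3188 × (−6.273) ≈ -20.8188 million.

-20.82 million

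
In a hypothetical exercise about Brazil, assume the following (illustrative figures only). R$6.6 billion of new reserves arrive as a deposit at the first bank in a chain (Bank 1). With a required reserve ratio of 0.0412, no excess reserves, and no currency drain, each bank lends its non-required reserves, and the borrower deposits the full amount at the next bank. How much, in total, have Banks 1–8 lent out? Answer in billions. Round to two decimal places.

Bank i lends (1 − rr)^i of the original deposit: Bank 1 lends 6.6·0.9588 ≈ 6.3281, Bank 2 lends 6.6·0.9588² ≈ 6.0674, and so on.
Summing a geometric series: total = 6.6·[0.9588·(1 − 0.9588^8) / (1 − 0.9588)] ≈ 43.8961 billion.

R$43.90 billion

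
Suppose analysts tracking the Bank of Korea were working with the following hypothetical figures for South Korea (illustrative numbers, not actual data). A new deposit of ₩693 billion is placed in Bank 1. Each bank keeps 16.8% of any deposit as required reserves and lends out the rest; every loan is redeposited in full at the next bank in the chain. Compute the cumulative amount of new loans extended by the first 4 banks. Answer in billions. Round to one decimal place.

Bank i lends (1 − rr)^i of the original deposit: Bank 1 lends 693·0.8320 = 576.5760, Bank 2 lends 693·0.8320² ≈ 479.7112, and so on.
Summing a geometric series: total = 693·[0.8320·(1 − 0.8320^4) / (1 − 0.8320)] ≈ 1787.4746 billion.

₩1787.5 billion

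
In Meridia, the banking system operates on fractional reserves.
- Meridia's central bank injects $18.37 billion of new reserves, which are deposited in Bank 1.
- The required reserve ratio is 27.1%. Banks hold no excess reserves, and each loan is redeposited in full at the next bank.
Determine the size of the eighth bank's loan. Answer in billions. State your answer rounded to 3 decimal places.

$1.465 billion

Each bank lends a fraction (1 − rr) = 0.7290 of the deposit it receives, so Bank 8 receives 18.37·0.7290^7 and lends 18.37·0.7290^8 ≈ 1.4653 billion.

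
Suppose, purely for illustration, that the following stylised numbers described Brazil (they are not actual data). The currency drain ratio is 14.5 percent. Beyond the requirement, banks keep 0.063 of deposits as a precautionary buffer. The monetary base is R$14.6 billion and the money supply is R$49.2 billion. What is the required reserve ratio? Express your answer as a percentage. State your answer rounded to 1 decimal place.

Using m = M/MB = 49.2/14.6 ≈ 3.369863. Since m = (1 + c)/(c + rr + e), the denominator satisfies c + rr + e = (1 + c)/m = (1 + 0.145) / 3.369863 ≈ 0.339776.
With c = 0.145 and e = 0.063, the required reserve ratio is 0.339776 − 0.145 − 0.063 = 0.131776.

13.2%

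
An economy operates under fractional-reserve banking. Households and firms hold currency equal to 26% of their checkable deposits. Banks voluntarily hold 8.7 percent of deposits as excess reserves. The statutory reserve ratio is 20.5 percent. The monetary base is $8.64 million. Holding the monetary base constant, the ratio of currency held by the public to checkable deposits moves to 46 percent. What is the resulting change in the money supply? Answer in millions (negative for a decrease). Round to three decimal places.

Initially m₁ = (1 + 0.26) / (0.205 + 0.087 + 0.26) ≈ 2.28261, so M₁ = 2.28261 × 8.64 ≈ 19.7218 million.
After the change m₂ = (1 + 0.46) / (0.205 + 0.087 + 0.46) ≈ 1.94149, so M₂ = 1.94149 × 8.64 ≈ 16.7745 million.
ΔM = M₂ − M₁ = 16.7745 − 19.7218 = -2.9473 million.

-2.947 million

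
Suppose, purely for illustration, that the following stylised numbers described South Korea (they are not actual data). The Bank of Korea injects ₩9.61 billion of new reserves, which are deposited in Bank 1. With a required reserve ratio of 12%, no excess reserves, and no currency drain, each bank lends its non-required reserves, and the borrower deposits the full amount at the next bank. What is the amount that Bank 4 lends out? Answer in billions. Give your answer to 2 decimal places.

Each bank lends a fraction (1 − rr) = 0.8800 of the deposit it receives, so Bank 4 receives 9.61·0.8800^3 and lends 9.61·0.8800^4 ≈ 5.7631 billion.

₩5.76 billion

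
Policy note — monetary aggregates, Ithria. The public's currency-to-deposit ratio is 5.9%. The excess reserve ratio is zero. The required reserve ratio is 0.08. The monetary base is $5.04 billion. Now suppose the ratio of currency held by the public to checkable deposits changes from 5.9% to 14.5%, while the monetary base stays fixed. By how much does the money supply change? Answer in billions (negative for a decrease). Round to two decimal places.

Initially m₁ = (1 + 0.059) / (0.08 + 0.059) ≈ 7.6187, so M₁ = 7.6187 × 5.04 ≈ 38.3982 billion.
After the change m₂ = (1 + 0.145) / (0.08 + 0.145) ≈ 5.0889, so M₂ = 5.0889 × 5.04 ≈ 25.6481 billion.
ΔM = M₂ − M₁ = 25.6481 − 38.3982 = -12.7501 billion.

-12.75 billion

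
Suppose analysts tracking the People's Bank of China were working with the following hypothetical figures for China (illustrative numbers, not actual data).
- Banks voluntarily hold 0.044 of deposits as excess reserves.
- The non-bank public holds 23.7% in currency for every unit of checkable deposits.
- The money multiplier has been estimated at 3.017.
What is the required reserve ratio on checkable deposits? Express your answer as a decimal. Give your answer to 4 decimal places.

Using m = 3.017. Since m = (1 + c)/(c + rr + e), the denominator satisfies c + rr + e = (1 + c)/m = (1 + 0.237) / 3.017 ≈ 0.410010.
With c = 0.237 and e = 0.044, the required reserve ratio on checkable deposits is 0.410010 − 0.237 − 0.044 = 0.12901.

0.1290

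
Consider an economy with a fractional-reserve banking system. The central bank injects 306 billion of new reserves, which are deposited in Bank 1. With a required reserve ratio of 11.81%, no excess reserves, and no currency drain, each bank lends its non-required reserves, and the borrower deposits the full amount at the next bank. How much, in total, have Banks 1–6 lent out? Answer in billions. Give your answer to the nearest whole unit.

1210 billion

Bank i lends (1 − rr)^i of the original deposit: Bank 1 lends 306·0.8819 = 269.8614, Bank 2 lends 306·0.8819² ≈ 237.9908, and so on.
Summing a geometric series: total = 306·[0.8819·(1 − 0.8819^6) / (1 − 0.8819)] ≈ 1210.0284 billion.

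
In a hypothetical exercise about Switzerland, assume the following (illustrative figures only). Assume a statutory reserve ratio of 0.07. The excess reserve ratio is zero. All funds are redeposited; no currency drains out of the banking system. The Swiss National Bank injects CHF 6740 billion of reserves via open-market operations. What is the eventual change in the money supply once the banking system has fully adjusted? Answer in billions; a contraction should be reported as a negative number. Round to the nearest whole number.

The simple money multiplier is m = 1/rr = 1/0.07 ≈ 14.28571.
An open-market purchase increases the monetary base by 6740 billion, so ΔM = m × ΔMB = 14.28571 × 6740 = 96285.6854 billion.

CHF 96286 billion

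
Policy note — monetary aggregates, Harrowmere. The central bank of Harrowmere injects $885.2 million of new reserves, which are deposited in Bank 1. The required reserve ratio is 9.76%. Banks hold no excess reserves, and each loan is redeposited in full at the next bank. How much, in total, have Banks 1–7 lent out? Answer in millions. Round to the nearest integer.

Bank i lends (1 − rr)^i of the original deposit: Bank 1 lends 885.2·0.9024 ≈ 798.8045, Bank 2 lends 885.2·0.9024² ≈ 720.8412, and so on.
Summing a geometric series: total = 885.2·[0.9024·(1 − 0.9024^7) / (1 − 0.9024)] ≈ 4196.2046 million.

$4196 million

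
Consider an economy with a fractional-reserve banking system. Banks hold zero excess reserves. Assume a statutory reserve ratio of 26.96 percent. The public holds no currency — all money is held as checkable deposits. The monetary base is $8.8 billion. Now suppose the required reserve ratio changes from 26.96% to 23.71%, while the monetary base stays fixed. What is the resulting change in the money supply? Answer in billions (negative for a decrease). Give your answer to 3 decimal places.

$4.474 billion

Initially m₁ = 1 / (0.2696) ≈ 3.70920, so M₁ = 3.70920 × 8.8 ≈ 32.641 billion.
After the change m₂ = 1 / (0.2371) ≈ 4.21763, so M₂ = 4.21763 × 8.8 ≈ 37.1151 billion.
ΔM = M₂ − M₁ = 37.1151 − 32.641 = 4.4741 billion.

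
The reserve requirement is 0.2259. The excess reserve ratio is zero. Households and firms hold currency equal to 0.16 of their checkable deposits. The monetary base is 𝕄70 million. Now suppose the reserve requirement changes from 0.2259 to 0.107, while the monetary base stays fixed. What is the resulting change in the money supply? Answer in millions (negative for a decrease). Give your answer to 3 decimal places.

Initially m₁ = (1 + 0.16) / (0.2259 + 0.16) ≈ 3.005960, so M₁ = 3.005960 × 70 = 210.4172 million.
After the change m₂ = (1 + 0.16) / (0.107 + 0.16) ≈ 4.344569, so M₂ = 4.344569 × 70 ≈ 304.1198 million.
ΔM = M₂ − M₁ = 304.1198 − 210.4172 = 93.7026 million.

𝕄93.703 million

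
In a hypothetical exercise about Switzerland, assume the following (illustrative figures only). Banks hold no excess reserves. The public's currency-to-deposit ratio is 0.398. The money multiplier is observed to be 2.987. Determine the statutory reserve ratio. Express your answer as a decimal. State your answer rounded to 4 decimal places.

Using m = 2.987. Since m = (1 + c)/(c + rr + e), the denominator satisfies c + rr + e = (1 + c)/m = (1 + 0.398) / 2.987 ≈ 0.468028.
With c = 0.398 and e = 0, the statutory reserve ratio is 0.468028 − 0.398 − 0 = 0.070028.

0.0700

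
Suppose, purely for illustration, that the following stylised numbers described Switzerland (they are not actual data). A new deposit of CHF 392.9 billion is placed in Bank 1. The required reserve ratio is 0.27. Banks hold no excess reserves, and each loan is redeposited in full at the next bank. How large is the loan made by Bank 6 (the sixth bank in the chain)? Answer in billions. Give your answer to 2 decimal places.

CHF 59.46 billion

Each bank lends a fraction (1 − rr) = 0.7300 of the deposit it receives, so Bank 6 receives 392.9·0.7300^5 and lends 392.9·0.7300^6 ≈ 59.4592 billion.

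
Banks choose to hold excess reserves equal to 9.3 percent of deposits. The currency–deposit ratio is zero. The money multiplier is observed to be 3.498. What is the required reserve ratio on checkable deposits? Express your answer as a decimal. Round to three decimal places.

Using m = 3.498. Since m = (1 + c)/(c + rr + e), the denominator satisfies c + rr + e = (1 + c)/m = (1 + 0) / 3.498 ≈ 0.285878.
With c = 0 and e = 0.093, the required reserve ratio on checkable deposits is 0.285878 − 0 − 0.093 = 0.192878.

0.193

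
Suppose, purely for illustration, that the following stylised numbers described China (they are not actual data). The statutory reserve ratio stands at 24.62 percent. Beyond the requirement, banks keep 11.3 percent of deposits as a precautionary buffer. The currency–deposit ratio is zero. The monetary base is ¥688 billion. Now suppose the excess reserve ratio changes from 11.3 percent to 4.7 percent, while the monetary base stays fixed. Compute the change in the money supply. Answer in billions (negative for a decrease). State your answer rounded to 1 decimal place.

Initially m₁ = 1 / (0.2462 + 0.113) ≈ 2.78396, so M₁ = 2.78396 × 688 ≈ 1915.3645 billion.
After the change m₂ = 1 / (0.2462 + 0.047) ≈ 3.41064, so M₂ = 3.41064 × 688 ≈ 2346.5203 billion.
ΔM = M₂ − M₁ = 2346.5203 − 1915.3645 = 431.1558 billion.

¥431.2 billion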